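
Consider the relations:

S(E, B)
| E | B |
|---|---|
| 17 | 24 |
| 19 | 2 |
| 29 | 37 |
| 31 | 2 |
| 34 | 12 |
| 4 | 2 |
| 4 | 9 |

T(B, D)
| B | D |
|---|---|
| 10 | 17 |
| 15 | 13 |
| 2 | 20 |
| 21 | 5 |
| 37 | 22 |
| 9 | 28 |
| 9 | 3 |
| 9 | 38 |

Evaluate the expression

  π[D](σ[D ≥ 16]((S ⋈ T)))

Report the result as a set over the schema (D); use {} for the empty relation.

{20, 22, 28, 38}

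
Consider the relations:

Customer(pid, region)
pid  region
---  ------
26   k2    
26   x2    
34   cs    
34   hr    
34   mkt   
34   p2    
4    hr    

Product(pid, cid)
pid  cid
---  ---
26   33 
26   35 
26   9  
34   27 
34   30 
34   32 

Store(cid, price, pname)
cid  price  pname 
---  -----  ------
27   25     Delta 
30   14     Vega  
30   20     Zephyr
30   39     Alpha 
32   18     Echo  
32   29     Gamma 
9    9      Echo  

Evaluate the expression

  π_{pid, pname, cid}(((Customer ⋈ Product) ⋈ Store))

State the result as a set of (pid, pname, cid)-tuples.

{(26, Echo, 9), (34, Alpha, 30), (34, Delta, 27), (34, Echo, 32), (34, Gamma, 32), (34, Vega, 30), (34, Zephyr, 30)}

Customer ⋈ Product (natural join on pid): {(26, k2, 33), (26, k2, 35), (26, k2, 9), (26, x2, 33), (26, x2, 35), (26, x2, 9), (34, cs, 27), (34, cs, 30), (34, cs, 32), (34, hr, 27), (34, hr, 30), (34, hr, 32), (34, mkt, 27), (34, mkt, 30), (34, mkt, 32), (34, p2, 27), (34, p2, 30), (34, p2, 32)}
(Customer ⋈ Product) ⋈ Store (natural join on cid): {(26, k2, 9, 9, Echo), (26, x2, 9, 9, Echo), (34, cs, 27, 25, Delta), (34, cs, 30, 14, Vega), (34, cs, 30, 20, Zephyr), (34, cs, 30, 39, Alpha), (34, cs, 32, 18, Echo), (34, cs, 32, 29, Gamma), (34, hr, 27, 25, Delta), (34, hr, 30, 14, Vega), (34, hr, 30, 20, Zephyr), (34, hr, 30, 39, Alpha), (34, hr, 32, 18, Echo), (34, hr, 32, 29, Gamma), (34, mkt, 27, 25, Delta), (34, mkt, 30, 14, Vega), (34, mkt, 30, 20, Zephyr), (34, mkt, 30, 39, Alpha), (34, mkt, 32, 18, Echo), (34, mkt, 32, 29, Gamma), (34, p2, 27, 25, Delta), (34, p2, 30, 14, Vega), (34, p2, 30, 20, Zephyr), (34, p2, 30, 39, Alpha), (34, p2, 32, 18, Echo), (34, p2, 32, 29, Gamma)}
Keep only column(s) pid, pname, cid (19 duplicate(s) eliminated): {(26, Echo, 9), (34, Alpha, 30), (34, Delta, 27), (34, Echo, 32), (34, Gamma, 32), (34, Vega, 30), (34, Zephyr, 30)}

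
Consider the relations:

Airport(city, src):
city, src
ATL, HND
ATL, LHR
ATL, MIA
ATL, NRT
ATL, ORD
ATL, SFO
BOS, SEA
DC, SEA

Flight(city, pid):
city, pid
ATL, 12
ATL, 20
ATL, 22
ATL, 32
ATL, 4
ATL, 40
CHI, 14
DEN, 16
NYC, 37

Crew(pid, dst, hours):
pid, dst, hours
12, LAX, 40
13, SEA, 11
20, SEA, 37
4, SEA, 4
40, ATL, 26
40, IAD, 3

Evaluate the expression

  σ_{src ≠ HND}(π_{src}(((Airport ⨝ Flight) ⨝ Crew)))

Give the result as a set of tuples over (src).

{LHR, MIA, NRT, ORD, SFO}

Airport ⋈ Flight (natural join on city): {(ATL, HND, 12), (ATL, HND, 20), (ATL, HND, 22), (ATL, HND, 32), (ATL, HND, 4), (ATL, HND, 40), (ATL, LHR, 12), (ATL, LHR, 20), (ATL, LHR, 22), (ATL, LHR, 32), (ATL, LHR, 4), (ATL, LHR, 40), (ATL, MIA, 12), (ATL, MIA, 20), (ATL, MIA, 22), (ATL, MIA, 32), (ATL, MIA, 4), (ATL, MIA, 40), (ATL, NRT, 12), (ATL, NRT, 20), (ATL, NRT, 22), (ATL, NRT, 32), (ATL, NRT, 4), (ATL, NRT, 40), (ATL, ORD, 12), (ATL, ORD, 20), (ATL, ORD, 22), (ATL, ORD, 32), (ATL, ORD, 4), (ATL, ORD, 40), (ATL, SFO, 12), (ATL, SFO, 20), (ATL, SFO, 22), (ATL, SFO, 32), (ATL, SFO, 4), (ATL, SFO, 40)}
(Airport ⨝ Flight) ⋈ Crew (natural join on pid): {(ATL, HND, 12, LAX, 40), (ATL, HND, 20, SEA, 37), (ATL, HND, 4, SEA, 4), (ATL, HND, 40, ATL, 26), (ATL, HND, 40, IAD, 3), (ATL, LHR, 12, LAX, 40), (ATL, LHR, 20, SEA, 37), (ATL, LHR, 4, SEA, 4), (ATL, LHR, 40, ATL, 26), (ATL, LHR, 40, IAD, 3), (ATL, MIA, 12, LAX, 40), (ATL, MIA, 20, SEA, 37), (ATL, MIA, 4, SEA, 4), (ATL, MIA, 40, ATL, 26), (ATL, MIA, 40, IAD, 3), (ATL, NRT, 12, LAX, 40), (ATL, NRT, 20, SEA, 37), (ATL, NRT, 4, SEA, 4), (ATL, NRT, 40, ATL, 26), (ATL, NRT, 40, IAD, 3), (ATL, ORD, 12, LAX, 40), (ATL, ORD, 20, SEA, 37), (ATL, ORD, 4, SEA, 4), (ATL, ORD, 40, ATL, 26), (ATL, ORD, 40, IAD, 3), (ATL, SFO, 12, LAX, 40), (ATL, SFO, 20, SEA, 37), (ATL, SFO, 4, SEA, 4), (ATL, SFO, 40, ATL, 26), (ATL, SFO, 40, IAD, 3)}
π[src]: project onto (src) (24 duplicate(s) eliminated) → {HND, LHR, MIA, NRT, ORD, SFO}
σ[src ≠ HND]: keep tuples satisfying src ≠ HND → {LHR, MIA, NRT, ORD, SFO}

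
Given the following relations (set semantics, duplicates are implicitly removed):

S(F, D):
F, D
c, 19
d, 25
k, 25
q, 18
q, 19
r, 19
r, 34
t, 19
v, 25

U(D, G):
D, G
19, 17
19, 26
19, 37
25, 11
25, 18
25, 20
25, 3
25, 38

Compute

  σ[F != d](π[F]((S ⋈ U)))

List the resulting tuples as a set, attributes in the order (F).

{c, k, q, r, t, v}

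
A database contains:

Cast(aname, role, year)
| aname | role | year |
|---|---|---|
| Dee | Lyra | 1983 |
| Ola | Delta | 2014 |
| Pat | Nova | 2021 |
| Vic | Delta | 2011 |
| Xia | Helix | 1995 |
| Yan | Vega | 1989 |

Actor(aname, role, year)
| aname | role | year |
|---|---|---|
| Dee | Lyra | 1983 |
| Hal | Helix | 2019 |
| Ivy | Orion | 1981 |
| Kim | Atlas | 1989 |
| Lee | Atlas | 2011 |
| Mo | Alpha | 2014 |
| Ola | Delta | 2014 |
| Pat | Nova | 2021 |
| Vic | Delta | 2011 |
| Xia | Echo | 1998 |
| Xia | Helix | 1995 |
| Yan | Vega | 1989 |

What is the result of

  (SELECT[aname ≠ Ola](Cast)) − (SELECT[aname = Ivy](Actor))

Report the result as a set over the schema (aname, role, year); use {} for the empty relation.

{(Dee, Lyra, 1983), (Pat, Nova, 2021), (Vic, Delta, 2011), (Xia, Helix, 1995), (Yan, Vega, 1989)}

Filtering on aname ≠ Ola leaves {(Dee, Lyra, 1983), (Pat, Nova, 2021), (Vic, Delta, 2011), (Xia, Helix, 1995), (Yan, Vega, 1989)}.
Filtering on aname = Ivy leaves {(Ivy, Orion, 1981)}.
Taking the difference: {(Dee, Lyra, 1983), (Pat, Nova, 2021), (Vic, Delta, 2011), (Xia, Helix, 1995), (Yan, Vega, 1989)}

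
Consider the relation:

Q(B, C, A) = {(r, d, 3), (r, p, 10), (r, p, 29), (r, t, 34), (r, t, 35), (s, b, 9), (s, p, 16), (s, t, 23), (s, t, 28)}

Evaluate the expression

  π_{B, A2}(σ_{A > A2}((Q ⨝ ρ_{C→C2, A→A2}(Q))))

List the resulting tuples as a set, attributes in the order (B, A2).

{(r, 10), (r, 29), (r, 3), (r, 34), (s, 16), (s, 23), (s, 9)}

ρ[C→C2, A→A2]: schema becomes (B, C2, A2); tuples unchanged.
Joining Q and ρ_{C→C2, A→A2}(Q) on B yields {(r, d, 3, d, 3), (r, d, 3, p, 10), (r, d, 3, p, 29), (r, d, 3, t, 34), (r, d, 3, t, 35), (r, p, 10, d, 3), (r, p, 10, p, 10), (r, p, 10, p, 29), (r, p, 10, t, 34), (r, p, 10, t, 35), (r, p, 29, d, 3), (r, p, 29, p, 10), (r, p, 29, p, 29), (r, p, 29, t, 34), (r, p, 29, t, 35), (r, t, 34, d, 3), (r, t, 34, p, 10), (r, t, 34, p, 29), (r, t, 34, t, 34), (r, t, 34, t, 35), (r, t, 35, d, 3), (r, t, 35, p, 10), (r, t, 35, p, 29), (r, t, 35, t, 34), (r, t, 35, t, 35), (s, b, 9, b, 9), (s, b, 9, p, 16), (s, b, 9, t, 23), (s, b, 9, t, 28), (s, p, 16, b, 9), (s, p, 16, p, 16), (s, p, 16, t, 23), (s, p, 16, t, 28), (s, t, 23, b, 9), (s, t, 23, p, 16), (s, t, 23, t, 23), (s, t, 23, t, 28), (s, t, 28, b, 9), (s, t, 28, p, 16), (s, t, 28, t, 23), (s, t, 28, t, 28)}.
σ[A > A2]: keep tuples satisfying A > A2 → {(r, p, 10, d, 3), (r, p, 29, d, 3), (r, p, 29, p, 10), (r, t, 34, d, 3), (r, t, 34, p, 10), (r, t, 34, p, 29), (r, t, 35, d, 3), (r, t, 35, p, 10), (r, t, 35, p, 29), (r, t, 35, t, 34), (s, p, 16, b, 9), (s, t, 23, b, 9), (s, t, 23, p, 16), (s, t, 28, b, 9), (s, t, 28, p, 16), (s, t, 28, t, 23)}
π[B, A2]: project onto (B, A2) (9 duplicate(s) eliminated) → {(r, 10), (r, 29), (r, 3), (r, 34), (s, 16), (s, 23), (s, 9)}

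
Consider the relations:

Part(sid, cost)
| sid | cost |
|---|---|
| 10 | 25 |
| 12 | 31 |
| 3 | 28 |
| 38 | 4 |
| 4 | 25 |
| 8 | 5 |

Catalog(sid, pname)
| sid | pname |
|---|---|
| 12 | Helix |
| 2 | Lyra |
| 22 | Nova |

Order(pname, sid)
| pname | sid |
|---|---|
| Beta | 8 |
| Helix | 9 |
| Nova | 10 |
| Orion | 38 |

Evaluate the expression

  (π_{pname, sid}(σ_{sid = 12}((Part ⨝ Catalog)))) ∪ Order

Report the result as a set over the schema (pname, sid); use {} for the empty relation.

{(Beta, 8), (Helix, 12), (Helix, 9), (Nova, 10), (Orion, 38)}

Joining Part and Catalog on sid yields {(12, 31, Helix)}.
σ[sid = 12]: keep tuples satisfying sid = 12 → {(12, 31, Helix)}
Projecting to pname, sid: {(Helix, 12)}
Union: {(Helix, 12)} with {(Beta, 8), (Helix, 9), (Nova, 10), (Orion, 38)} → {(Beta, 8), (Helix, 12), (Helix, 9), (Nova, 10), (Orion, 38)}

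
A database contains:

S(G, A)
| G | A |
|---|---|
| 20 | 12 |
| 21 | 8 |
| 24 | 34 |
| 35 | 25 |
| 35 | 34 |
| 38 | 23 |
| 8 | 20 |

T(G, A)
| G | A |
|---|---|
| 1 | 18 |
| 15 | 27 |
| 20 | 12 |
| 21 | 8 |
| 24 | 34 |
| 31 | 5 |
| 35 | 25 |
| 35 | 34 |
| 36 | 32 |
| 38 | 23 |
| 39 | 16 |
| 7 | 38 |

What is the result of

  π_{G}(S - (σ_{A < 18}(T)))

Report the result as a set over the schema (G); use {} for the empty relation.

{24, 35, 38, 8}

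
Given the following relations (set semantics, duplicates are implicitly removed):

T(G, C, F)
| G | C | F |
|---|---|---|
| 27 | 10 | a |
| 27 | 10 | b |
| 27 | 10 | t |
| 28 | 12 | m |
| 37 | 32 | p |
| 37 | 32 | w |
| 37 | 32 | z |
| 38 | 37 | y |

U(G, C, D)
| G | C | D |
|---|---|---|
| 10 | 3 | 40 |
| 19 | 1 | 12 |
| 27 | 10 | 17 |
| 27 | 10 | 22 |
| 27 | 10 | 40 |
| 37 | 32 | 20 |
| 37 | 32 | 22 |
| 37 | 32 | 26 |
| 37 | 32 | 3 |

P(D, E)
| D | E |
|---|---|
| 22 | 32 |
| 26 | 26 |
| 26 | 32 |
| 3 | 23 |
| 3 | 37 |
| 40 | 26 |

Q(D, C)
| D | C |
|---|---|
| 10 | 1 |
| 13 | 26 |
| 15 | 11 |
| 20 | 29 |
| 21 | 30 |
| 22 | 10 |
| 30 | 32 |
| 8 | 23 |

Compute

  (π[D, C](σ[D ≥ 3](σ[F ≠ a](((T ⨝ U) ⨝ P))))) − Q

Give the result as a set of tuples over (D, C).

T ⋈ U (natural join on G, C): {(27, 10, a, 17), (27, 10, a, 22), (27, 10, a, 40), (27, 10, b, 17), (27, 10, b, 22), (27, 10, b, 40), (27, 10, t, 17), (27, 10, t, 22), (27, 10, t, 40), (37, 32, p, 20), (37, 32, p, 22), (37, 32, p, 26), (37, 32, p, 3), (37, 32, w, 20), (37, 32, w, 22), (37, 32, w, 26), (37, 32, w, 3), (37, 32, z, 20), (37, 32, z, 22), (37, 32, z, 26), (37, 32, z, 3)}
(T ⨝ U) ⋈ P (natural join on D): {(27, 10, a, 22, 32), (27, 10, a, 40, 26), (27, 10, b, 22, 32), (27, 10, b, 40, 26), (27, 10, t, 22, 32), (27, 10, t, 40, 26), (37, 32, p, 22, 32), (37, 32, p, 26, 26), (37, 32, p, 26, 32), (37, 32, p, 3, 23), (37, 32, p, 3, 37), (37, 32, w, 22, 32), (37, 32, w, 26, 26), (37, 32, w, 26, 32), (37, 32, w, 3, 23), (37, 32, w, 3, 37), (37, 32, z, 22, 32), (37, 32, z, 26, 26), (37, 32, z, 26, 32), (37, 32, z, 3, 23), (37, 32, z, 3, 37)}
σ[F ≠ a]: keep tuples satisfying F ≠ a → {(27, 10, b, 22, 32), (27, 10, b, 40, 26), (27, 10, t, 22, 32), (27, 10, t, 40, 26), (37, 32, p, 22, 32), (37, 32, p, 26, 26), (37, 32, p, 26, 32), (37, 32, p, 3, 23), (37, 32, p, 3, 37), (37, 32, w, 22, 32), (37, 32, w, 26, 26), (37, 32, w, 26, 32), (37, 32, w, 3, 23), (37, 32, w, 3, 37), (37, 32, z, 22, 32), (37, 32, z, 26, 26), (37, 32, z, 26, 32), (37, 32, z, 3, 23), (37, 32, z, 3, 37)}
σ[D ≥ 3]: keep tuples satisfying D ≥ 3 → {(27, 10, b, 22, 32), (27, 10, b, 40, 26), (27, 10, t, 22, 32), (27, 10, t, 40, 26), (37, 32, p, 22, 32), (37, 32, p, 26, 26), (37, 32, p, 26, 32), (37, 32, p, 3, 23), (37, 32, p, 3, 37), (37, 32, w, 22, 32), (37, 32, w, 26, 26), (37, 32, w, 26, 32), (37, 32, w, 3, 23), (37, 32, w, 3, 37), (37, 32, z, 22, 32), (37, 32, z, 26, 26), (37, 32, z, 26, 32), (37, 32, z, 3, 23), (37, 32, z, 3, 37)}
π_{D, C} gives {(22, 10), (22, 32), (26, 32), (3, 32), (40, 10)} (14 duplicate(s) eliminated).
Taking the difference: {(22, 32), (26, 32), (3, 32), (40, 10)}

{(22, 32), (26, 32), (3, 32), (40, 10)}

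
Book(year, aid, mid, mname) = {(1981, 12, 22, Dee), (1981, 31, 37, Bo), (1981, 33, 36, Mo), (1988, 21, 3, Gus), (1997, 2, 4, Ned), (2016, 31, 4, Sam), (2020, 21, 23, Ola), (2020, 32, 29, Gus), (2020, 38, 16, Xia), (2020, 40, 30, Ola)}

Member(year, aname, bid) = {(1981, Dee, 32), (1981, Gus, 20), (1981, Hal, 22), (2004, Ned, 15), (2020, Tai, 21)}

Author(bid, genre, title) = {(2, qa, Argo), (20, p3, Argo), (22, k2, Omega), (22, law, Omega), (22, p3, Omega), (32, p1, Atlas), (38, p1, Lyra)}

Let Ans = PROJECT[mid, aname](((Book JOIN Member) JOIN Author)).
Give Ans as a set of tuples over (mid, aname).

{(22, Dee), (22, Gus), (22, Hal), (36, Dee), (36, Gus), (36, Hal), (37, Dee), (37, Gus), (37, Hal)}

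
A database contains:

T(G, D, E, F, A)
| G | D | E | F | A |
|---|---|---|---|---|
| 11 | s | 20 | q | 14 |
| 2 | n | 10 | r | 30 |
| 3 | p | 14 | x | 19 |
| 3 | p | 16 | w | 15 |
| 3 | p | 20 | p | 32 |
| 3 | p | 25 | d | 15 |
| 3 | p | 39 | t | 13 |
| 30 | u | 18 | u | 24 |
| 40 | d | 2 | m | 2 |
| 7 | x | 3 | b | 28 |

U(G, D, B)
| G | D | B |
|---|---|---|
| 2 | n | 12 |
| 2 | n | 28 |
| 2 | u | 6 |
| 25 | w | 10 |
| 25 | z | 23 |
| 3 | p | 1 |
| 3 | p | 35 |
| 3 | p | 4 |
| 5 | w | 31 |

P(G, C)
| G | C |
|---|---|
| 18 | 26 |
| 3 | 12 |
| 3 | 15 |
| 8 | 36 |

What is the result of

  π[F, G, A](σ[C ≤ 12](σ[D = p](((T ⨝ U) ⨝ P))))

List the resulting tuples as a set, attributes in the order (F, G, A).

T ⋈ U (natural join on G, D): {(2, n, 10, r, 30, 12), (2, n, 10, r, 30, 28), (3, p, 14, x, 19, 1), (3, p, 14, x, 19, 35), (3, p, 14, x, 19, 4), (3, p, 16, w, 15, 1), (3, p, 16, w, 15, 35), (3, p, 16, w, 15, 4), (3, p, 20, p, 32, 1), (3, p, 20, p, 32, 35), (3, p, 20, p, 32, 4), (3, p, 25, d, 15, 1), (3, p, 25, d, 15, 35), (3, p, 25, d, 15, 4), (3, p, 39, t, 13, 1), (3, p, 39, t, 13, 35), (3, p, 39, t, 13, 4)}
(T ⨝ U) ⋈ P (natural join on G): {(3, p, 14, x, 19, 1, 12), (3, p, 14, x, 19, 1, 15), (3, p, 14, x, 19, 35, 12), (3, p, 14, x, 19, 35, 15), (3, p, 14, x, 19, 4, 12), (3, p, 14, x, 19, 4, 15), (3, p, 16, w, 15, 1, 12), (3, p, 16, w, 15, 1, 15), (3, p, 16, w, 15, 35, 12), (3, p, 16, w, 15, 35, 15), (3, p, 16, w, 15, 4, 12), (3, p, 16, w, 15, 4, 15), (3, p, 20, p, 32, 1, 12), (3, p, 20, p, 32, 1, 15), (3, p, 20, p, 32, 35, 12), (3, p, 20, p, 32, 35, 15), (3, p, 20, p, 32, 4, 12), (3, p, 20, p, 32, 4, 15), (3, p, 25, d, 15, 1, 12), (3, p, 25, d, 15, 1, 15), (3, p, 25, d, 15, 35, 12), (3, p, 25, d, 15, 35, 15), (3, p, 25, d, 15, 4, 12), (3, p, 25, d, 15, 4, 15), (3, p, 39, t, 13, 1, 12), (3, p, 39, t, 13, 1, 15), (3, p, 39, t, 13, 35, 12), (3, p, 39, t, 13, 35, 15), (3, p, 39, t, 13, 4, 12), (3, p, 39, t, 13, 4, 15)}
Selection D = p: {(3, p, 14, x, 19, 1, 12), (3, p, 14, x, 19, 1, 15), (3, p, 14, x, 19, 35, 12), (3, p, 14, x, 19, 35, 15), (3, p, 14, x, 19, 4, 12), (3, p, 14, x, 19, 4, 15), (3, p, 16, w, 15, 1, 12), (3, p, 16, w, 15, 1, 15), (3, p, 16, w, 15, 35, 12), (3, p, 16, w, 15, 35, 15), (3, p, 16, w, 15, 4, 12), (3, p, 16, w, 15, 4, 15), (3, p, 20, p, 32, 1, 12), (3, p, 20, p, 32, 1, 15), (3, p, 20, p, 32, 35, 12), (3, p, 20, p, 32, 35, 15), (3, p, 20, p, 32, 4, 12), (3, p, 20, p, 32, 4, 15), (3, p, 25, d, 15, 1, 12), (3, p, 25, d, 15, 1, 15), (3, p, 25, d, 15, 35, 12), (3, p, 25, d, 15, 35, 15), (3, p, 25, d, 15, 4, 12), (3, p, 25, d, 15, 4, 15), (3, p, 39, t, 13, 1, 12), (3, p, 39, t, 13, 1, 15), (3, p, 39, t, 13, 35, 12), (3, p, 39, t, 13, 35, 15), (3, p, 39, t, 13, 4, 12), (3, p, 39, t, 13, 4, 15)}
Selection C ≤ 12: {(3, p, 14, x, 19, 1, 12), (3, p, 14, x, 19, 35, 12), (3, p, 14, x, 19, 4, 12), (3, p, 16, w, 15, 1, 12), (3, p, 16, w, 15, 35, 12), (3, p, 16, w, 15, 4, 12), (3, p, 20, p, 32, 1, 12), (3, p, 20, p, 32, 35, 12), (3, p, 20, p, 32, 4, 12), (3, p, 25, d, 15, 1, 12), (3, p, 25, d, 15, 35, 12), (3, p, 25, d, 15, 4, 12), (3, p, 39, t, 13, 1, 12), (3, p, 39, t, 13, 35, 12), (3, p, 39, t, 13, 4, 12)}
Keep only column(s) F, G, A (10 duplicate(s) eliminated): {(d, 3, 15), (p, 3, 32), (t, 3, 13), (w, 3, 15), (x, 3, 19)}

{(d, 3, 15), (p, 3, 32), (t, 3, 13), (w, 3, 15), (x, 3, 19)}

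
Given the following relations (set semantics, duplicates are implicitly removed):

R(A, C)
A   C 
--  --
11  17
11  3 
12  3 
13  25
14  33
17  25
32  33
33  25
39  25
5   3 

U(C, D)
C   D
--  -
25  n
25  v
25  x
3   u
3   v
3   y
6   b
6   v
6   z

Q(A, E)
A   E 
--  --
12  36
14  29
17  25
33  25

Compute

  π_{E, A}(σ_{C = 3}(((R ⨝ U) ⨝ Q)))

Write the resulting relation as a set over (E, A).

{(36, 12)}

R ⋈ U (natural join on C): {(11, 3, u), (11, 3, v), (11, 3, y), (12, 3, u), (12, 3, v), (12, 3, y), (13, 25, n), (13, 25, v), (13, 25, x), (17, 25, n), (17, 25, v), (17, 25, x), (33, 25, n), (33, 25, v), (33, 25, x), (39, 25, n), (39, 25, v), (39, 25, x), (5, 3, u), (5, 3, v), (5, 3, y)}
(R ⨝ U) ⋈ Q (natural join on A): {(12, 3, u, 36), (12, 3, v, 36), (12, 3, y, 36), (17, 25, n, 25), (17, 25, v, 25), (17, 25, x, 25), (33, 25, n, 25), (33, 25, v, 25), (33, 25, x, 25)}
σ[C = 3]: keep tuples satisfying C = 3 → {(12, 3, u, 36), (12, 3, v, 36), (12, 3, y, 36)}
π_{E, A} gives {(36, 12)} (2 duplicate(s) eliminated).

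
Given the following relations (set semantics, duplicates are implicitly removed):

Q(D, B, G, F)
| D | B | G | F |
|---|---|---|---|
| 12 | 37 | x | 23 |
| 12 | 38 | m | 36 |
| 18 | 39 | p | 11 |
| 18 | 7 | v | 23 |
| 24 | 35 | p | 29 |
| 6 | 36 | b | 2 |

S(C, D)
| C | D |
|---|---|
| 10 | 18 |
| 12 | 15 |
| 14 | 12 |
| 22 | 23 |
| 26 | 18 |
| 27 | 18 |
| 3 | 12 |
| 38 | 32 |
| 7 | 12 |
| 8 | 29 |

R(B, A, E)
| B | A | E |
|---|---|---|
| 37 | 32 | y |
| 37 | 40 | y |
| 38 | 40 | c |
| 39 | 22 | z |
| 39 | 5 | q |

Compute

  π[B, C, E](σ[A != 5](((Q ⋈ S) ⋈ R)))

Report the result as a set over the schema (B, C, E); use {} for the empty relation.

Q ⋈ S (natural join on D): {(12, 37, x, 23, 14), (12, 37, x, 23, 3), (12, 37, x, 23, 7), (12, 38, m, 36, 14), (12, 38, m, 36, 3), (12, 38, m, 36, 7), (18, 39, p, 11, 10), (18, 39, p, 11, 26), (18, 39, p, 11, 27), (18, 7, v, 23, 10), (18, 7, v, 23, 26), (18, 7, v, 23, 27)}
(Q ⋈ S) ⋈ R (natural join on B): {(12, 37, x, 23, 14, 32, y), (12, 37, x, 23, 14, 40, y), (12, 37, x, 23, 3, 32, y), (12, 37, x, 23, 3, 40, y), (12, 37, x, 23, 7, 32, y), (12, 37, x, 23, 7, 40, y), (12, 38, m, 36, 14, 40, c), (12, 38, m, 36, 3, 40, c), (12, 38, m, 36, 7, 40, c), (18, 39, p, 11, 10, 22, z), (18, 39, p, 11, 10, 5, q), (18, 39, p, 11, 26, 22, z), (18, 39, p, 11, 26, 5, q), (18, 39, p, 11, 27, 22, z), (18, 39, p, 11, 27, 5, q)}
Filtering on A != 5 leaves {(12, 37, x, 23, 14, 32, y), (12, 37, x, 23, 14, 40, y), (12, 37, x, 23, 3, 32, y), (12, 37, x, 23, 3, 40, y), (12, 37, x, 23, 7, 32, y), (12, 37, x, 23, 7, 40, y), (12, 38, m, 36, 14, 40, c), (12, 38, m, 36, 3, 40, c), (12, 38, m, 36, 7, 40, c), (18, 39, p, 11, 10, 22, z), (18, 39, p, 11, 26, 22, z), (18, 39, p, 11, 27, 22, z)}.
Keep only column(s) B, C, E (3 duplicate(s) eliminated): {(37, 14, y), (37, 3, y), (37, 7, y), (38, 14, c), (38, 3, c), (38, 7, c), (39, 10, z), (39, 26, z), (39, 27, z)}

{(37, 14, y), (37, 3, y), (37, 7, y), (38, 14, c), (38, 3, c), (38, 7, c), (39, 10, z), (39, 26, z), (39, 27, z)}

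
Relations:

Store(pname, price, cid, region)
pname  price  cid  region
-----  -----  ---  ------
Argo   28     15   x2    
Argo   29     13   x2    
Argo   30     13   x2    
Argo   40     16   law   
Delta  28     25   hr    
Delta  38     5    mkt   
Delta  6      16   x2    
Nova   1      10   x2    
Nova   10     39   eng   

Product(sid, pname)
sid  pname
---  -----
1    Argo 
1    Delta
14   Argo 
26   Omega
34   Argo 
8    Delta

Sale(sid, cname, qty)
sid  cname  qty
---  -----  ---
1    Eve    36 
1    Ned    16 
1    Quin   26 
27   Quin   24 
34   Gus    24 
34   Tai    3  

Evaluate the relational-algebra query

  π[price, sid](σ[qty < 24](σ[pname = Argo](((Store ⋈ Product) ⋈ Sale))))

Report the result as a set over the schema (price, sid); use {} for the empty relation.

{(28, 1), (28, 34), (29, 1), (29, 34), (30, 1), (30, 34), (40, 1), (40, 34)}

Natural join on pname: {(Argo, 28, 15, x2, 1), (Argo, 28, 15, x2, 14), (Argo, 28, 15, x2, 34), (Argo, 29, 13, x2, 1), (Argo, 29, 13, x2, 14), (Argo, 29, 13, x2, 34), (Argo, 30, 13, x2, 1), (Argo, 30, 13, x2, 14), (Argo, 30, 13, x2, 34), (Argo, 40, 16, law, 1), (Argo, 40, 16, law, 14), (Argo, 40, 16, law, 34), (Delta, 28, 25, hr, 1), (Delta, 28, 25, hr, 8), (Delta, 38, 5, mkt, 1), (Delta, 38, 5, mkt, 8), (Delta, 6, 16, x2, 1), (Delta, 6, 16, x2, 8)}
Natural join on sid: {(Argo, 28, 15, x2, 1, Eve, 36), (Argo, 28, 15, x2, 1, Ned, 16), (Argo, 28, 15, x2, 1, Quin, 26), (Argo, 28, 15, x2, 34, Gus, 24), (Argo, 28, 15, x2, 34, Tai, 3), (Argo, 29, 13, x2, 1, Eve, 36), (Argo, 29, 13, x2, 1, Ned, 16), (Argo, 29, 13, x2, 1, Quin, 26), (Argo, 29, 13, x2, 34, Gus, 24), (Argo, 29, 13, x2, 34, Tai, 3), (Argo, 30, 13, x2, 1, Eve, 36), (Argo, 30, 13, x2, 1, Ned, 16), (Argo, 30, 13, x2, 1, Quin, 26), (Argo, 30, 13, x2, 34, Gus, 24), (Argo, 30, 13, x2, 34, Tai, 3), (Argo, 40, 16, law, 1, Eve, 36), (Argo, 40, 16, law, 1, Ned, 16), (Argo, 40, 16, law, 1, Quin, 26), (Argo, 40, 16, law, 34, Gus, 24), (Argo, 40, 16, law, 34, Tai, 3), (Delta, 28, 25, hr, 1, Eve, 36), (Delta, 28, 25, hr, 1, Ned, 16), (Delta, 28, 25, hr, 1, Quin, 26), (Delta, 38, 5, mkt, 1, Eve, 36), (Delta, 38, 5, mkt, 1, Ned, 16), (Delta, 38, 5, mkt, 1, Quin, 26), (Delta, 6, 16, x2, 1, Eve, 36), (Delta, 6, 16, x2, 1, Ned, 16), (Delta, 6, 16, x2, 1, Quin, 26)}
Selection pname = Argo: {(Argo, 28, 15, x2, 1, Eve, 36), (Argo, 28, 15, x2, 1, Ned, 16), (Argo, 28, 15, x2, 1, Quin, 26), (Argo, 28, 15, x2, 34, Gus, 24), (Argo, 28, 15, x2, 34, Tai, 3), (Argo, 29, 13, x2, 1, Eve, 36), (Argo, 29, 13, x2, 1, Ned, 16), (Argo, 29, 13, x2, 1, Quin, 26), (Argo, 29, 13, x2, 34, Gus, 24), (Argo, 29, 13, x2, 34, Tai, 3), (Argo, 30, 13, x2, 1, Eve, 36), (Argo, 30, 13, x2, 1, Ned, 16), (Argo, 30, 13, x2, 1, Quin, 26), (Argo, 30, 13, x2, 34, Gus, 24), (Argo, 30, 13, x2, 34, Tai, 3), (Argo, 40, 16, law, 1, Eve, 36), (Argo, 40, 16, law, 1, Ned, 16), (Argo, 40, 16, law, 1, Quin, 26), (Argo, 40, 16, law, 34, Gus, 24), (Argo, 40, 16, law, 34, Tai, 3)}
Selection qty < 24: {(Argo, 28, 15, x2, 1, Ned, 16), (Argo, 28, 15, x2, 34, Tai, 3), (Argo, 29, 13, x2, 1, Ned, 16), (Argo, 29, 13, x2, 34, Tai, 3), (Argo, 30, 13, x2, 1, Ned, 16), (Argo, 30, 13, x2, 34, Tai, 3), (Argo, 40, 16, law, 1, Ned, 16), (Argo, 40, 16, law, 34, Tai, 3)}
Keep only column(s) price, sid: {(28, 1), (28, 34), (29, 1), (29, 34), (30, 1), (30, 34), (40, 1), (40, 34)}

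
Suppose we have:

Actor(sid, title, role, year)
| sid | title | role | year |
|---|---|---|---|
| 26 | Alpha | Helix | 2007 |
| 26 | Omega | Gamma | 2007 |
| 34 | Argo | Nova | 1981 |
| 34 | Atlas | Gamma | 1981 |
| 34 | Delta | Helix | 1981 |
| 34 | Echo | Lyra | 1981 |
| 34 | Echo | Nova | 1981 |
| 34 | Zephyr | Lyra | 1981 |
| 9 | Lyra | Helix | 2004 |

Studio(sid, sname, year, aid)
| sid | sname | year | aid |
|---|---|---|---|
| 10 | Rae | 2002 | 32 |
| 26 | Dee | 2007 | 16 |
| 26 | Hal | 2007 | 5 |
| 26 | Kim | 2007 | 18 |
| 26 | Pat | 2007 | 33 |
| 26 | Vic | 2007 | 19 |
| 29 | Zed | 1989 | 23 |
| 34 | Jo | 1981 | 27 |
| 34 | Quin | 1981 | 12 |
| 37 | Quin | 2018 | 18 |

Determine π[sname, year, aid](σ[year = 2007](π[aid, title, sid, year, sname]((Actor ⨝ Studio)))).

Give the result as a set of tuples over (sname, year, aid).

Actor ⋈ Studio (natural join on sid, year): {(26, Alpha, Helix, 2007, Dee, 16), (26, Alpha, Helix, 2007, Hal, 5), (26, Alpha, Helix, 2007, Kim, 18), (26, Alpha, Helix, 2007, Pat, 33), (26, Alpha, Helix, 2007, Vic, 19), (26, Omega, Gamma, 2007, Dee, 16), (26, Omega, Gamma, 2007, Hal, 5), (26, Omega, Gamma, 2007, Kim, 18), (26, Omega, Gamma, 2007, Pat, 33), (26, Omega, Gamma, 2007, Vic, 19), (34, Argo, Nova, 1981, Jo, 27), (34, Argo, Nova, 1981, Quin, 12), (34, Atlas, Gamma, 1981, Jo, 27), (34, Atlas, Gamma, 1981, Quin, 12), (34, Delta, Helix, 1981, Jo, 27), (34, Delta, Helix, 1981, Quin, 12), (34, Echo, Lyra, 1981, Jo, 27), (34, Echo, Lyra, 1981, Quin, 12), (34, Echo, Nova, 1981, Jo, 27), (34, Echo, Nova, 1981, Quin, 12), (34, Zephyr, Lyra, 1981, Jo, 27), (34, Zephyr, Lyra, 1981, Quin, 12)}
π_{aid, title, sid, year, sname} gives {(12, Argo, 34, 1981, Quin), (12, Atlas, 34, 1981, Quin), (12, Delta, 34, 1981, Quin), (12, Echo, 34, 1981, Quin), (12, Zephyr, 34, 1981, Quin), (16, Alpha, 26, 2007, Dee), (16, Omega, 26, 2007, Dee), (18, Alpha, 26, 2007, Kim), (18, Omega, 26, 2007, Kim), (19, Alpha, 26, 2007, Vic), (19, Omega, 26, 2007, Vic), (27, Argo, 34, 1981, Jo), (27, Atlas, 34, 1981, Jo), (27, Delta, 34, 1981, Jo), (27, Echo, 34, 1981, Jo), (27, Zephyr, 34, 1981, Jo), (33, Alpha, 26, 2007, Pat), (33, Omega, 26, 2007, Pat), (5, Alpha, 26, 2007, Hal), (5, Omega, 26, 2007, Hal)} (2 duplicate(s) eliminated).
σ[year = 2007]: keep tuples satisfying year = 2007 → {(16, Alpha, 26, 2007, Dee), (16, Omega, 26, 2007, Dee), (18, Alpha, 26, 2007, Kim), (18, Omega, 26, 2007, Kim), (19, Alpha, 26, 2007, Vic), (19, Omega, 26, 2007, Vic), (33, Alpha, 26, 2007, Pat), (33, Omega, 26, 2007, Pat), (5, Alpha, 26, 2007, Hal), (5, Omega, 26, 2007, Hal)}
π_{sname, year, aid} gives {(Dee, 2007, 16), (Hal, 2007, 5), (Kim, 2007, 18), (Pat, 2007, 33), (Vic, 2007, 19)} (5 duplicate(s) eliminated).

{(Dee, 2007, 16), (Hal, 2007, 5), (Kim, 2007, 18), (Pat, 2007, 33), (Vic, 2007, 19)}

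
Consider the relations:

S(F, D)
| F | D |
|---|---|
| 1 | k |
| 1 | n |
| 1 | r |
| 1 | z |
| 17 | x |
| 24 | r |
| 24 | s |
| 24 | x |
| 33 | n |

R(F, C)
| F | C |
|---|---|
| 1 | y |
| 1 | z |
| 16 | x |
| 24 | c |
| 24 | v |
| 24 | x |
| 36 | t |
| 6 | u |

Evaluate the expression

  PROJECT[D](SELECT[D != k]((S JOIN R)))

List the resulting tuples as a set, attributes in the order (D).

Joining S and R on F yields {(1, k, y), (1, k, z), (1, n, y), (1, n, z), (1, r, y), (1, r, z), (1, z, y), (1, z, z), (24, r, c), (24, r, v), (24, r, x), (24, s, c), (24, s, v), (24, s, x), (24, x, c), (24, x, v), (24, x, x)}.
σ[D != k]: keep tuples satisfying D != k → {(1, n, y), (1, n, z), (1, r, y), (1, r, z), (1, z, y), (1, z, z), (24, r, c), (24, r, v), (24, r, x), (24, s, c), (24, s, v), (24, s, x), (24, x, c), (24, x, v), (24, x, x)}
Projecting to D (10 duplicate(s) eliminated): {n, r, s, x, z}

{n, r, s, x, z}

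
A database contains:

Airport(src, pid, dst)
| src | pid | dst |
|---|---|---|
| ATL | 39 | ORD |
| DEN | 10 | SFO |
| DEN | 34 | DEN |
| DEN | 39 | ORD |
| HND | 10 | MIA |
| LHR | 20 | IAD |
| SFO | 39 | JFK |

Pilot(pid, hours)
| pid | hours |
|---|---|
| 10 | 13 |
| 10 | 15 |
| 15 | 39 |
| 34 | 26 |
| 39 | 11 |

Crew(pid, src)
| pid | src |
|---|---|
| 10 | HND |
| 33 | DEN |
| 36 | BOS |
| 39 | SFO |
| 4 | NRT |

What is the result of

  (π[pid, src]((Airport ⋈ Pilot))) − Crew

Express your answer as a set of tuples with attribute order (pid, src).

{(10, DEN), (34, DEN), (39, ATL), (39, DEN)}

Natural join on pid: {(ATL, 39, ORD, 11), (DEN, 10, SFO, 13), (DEN, 10, SFO, 15), (DEN, 34, DEN, 26), (DEN, 39, ORD, 11), (HND, 10, MIA, 13), (HND, 10, MIA, 15), (SFO, 39, JFK, 11)}
π_{pid, src} gives {(10, DEN), (10, HND), (34, DEN), (39, ATL), (39, DEN), (39, SFO)} (2 duplicate(s) eliminated).
Set difference of the two operands is {(10, DEN), (34, DEN), (39, ATL), (39, DEN)}.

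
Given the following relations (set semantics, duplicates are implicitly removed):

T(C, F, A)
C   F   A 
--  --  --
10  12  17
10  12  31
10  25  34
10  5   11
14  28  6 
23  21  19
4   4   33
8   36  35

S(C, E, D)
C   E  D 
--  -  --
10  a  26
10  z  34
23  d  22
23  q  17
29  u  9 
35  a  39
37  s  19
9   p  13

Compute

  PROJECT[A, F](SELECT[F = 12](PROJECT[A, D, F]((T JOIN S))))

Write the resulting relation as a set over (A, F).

{(17, 12), (31, 12)}

T ⋈ S (natural join on C): {(10, 12, 17, a, 26), (10, 12, 17, z, 34), (10, 12, 31, a, 26), (10, 12, 31, z, 34), (10, 25, 34, a, 26), (10, 25, 34, z, 34), (10, 5, 11, a, 26), (10, 5, 11, z, 34), (23, 21, 19, d, 22), (23, 21, 19, q, 17)}
π_{A, D, F} gives {(11, 26, 5), (11, 34, 5), (17, 26, 12), (17, 34, 12), (19, 17, 21), (19, 22, 21), (31, 26, 12), (31, 34, 12), (34, 26, 25), (34, 34, 25)}.
σ[F = 12]: keep tuples satisfying F = 12 → {(17, 26, 12), (17, 34, 12), (31, 26, 12), (31, 34, 12)}
π_{A, F} gives {(17, 12), (31, 12)} (2 duplicate(s) eliminated).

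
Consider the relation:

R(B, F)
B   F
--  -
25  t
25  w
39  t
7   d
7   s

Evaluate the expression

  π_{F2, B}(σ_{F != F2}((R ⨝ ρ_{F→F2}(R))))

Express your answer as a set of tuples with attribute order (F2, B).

{(d, 7), (s, 7), (t, 25), (w, 25)}

ρ[F→F2]: schema becomes (B, F2); tuples unchanged.
R ⋈ ρ_{F→F2}(R) (natural join on B): {(25, t, t), (25, t, w), (25, w, t), (25, w, w), (39, t, t), (7, d, d), (7, d, s), (7, s, d), (7, s, s)}
Apply σ_{F != F2}; surviving tuples: {(25, t, w), (25, w, t), (7, d, s), (7, s, d)}
π_{F2, B} gives {(d, 7), (s, 7), (t, 25), (w, 25)}.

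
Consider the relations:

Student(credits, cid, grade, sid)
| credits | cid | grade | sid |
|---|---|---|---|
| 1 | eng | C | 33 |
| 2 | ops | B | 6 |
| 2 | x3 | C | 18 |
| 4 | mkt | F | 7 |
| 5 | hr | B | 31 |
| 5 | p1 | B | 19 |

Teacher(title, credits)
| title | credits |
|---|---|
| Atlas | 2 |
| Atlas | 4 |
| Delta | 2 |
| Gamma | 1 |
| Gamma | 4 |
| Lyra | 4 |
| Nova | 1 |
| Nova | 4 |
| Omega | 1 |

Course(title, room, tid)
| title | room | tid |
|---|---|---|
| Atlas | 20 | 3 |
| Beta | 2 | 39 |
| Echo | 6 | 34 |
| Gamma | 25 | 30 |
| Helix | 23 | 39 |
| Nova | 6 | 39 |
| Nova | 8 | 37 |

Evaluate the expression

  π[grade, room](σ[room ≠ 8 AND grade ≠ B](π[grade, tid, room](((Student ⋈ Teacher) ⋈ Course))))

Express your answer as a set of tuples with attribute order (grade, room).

Natural join on credits: {(1, eng, C, 33, Gamma), (1, eng, C, 33, Nova), (1, eng, C, 33, Omega), (2, ops, B, 6, Atlas), (2, ops, B, 6, Delta), (2, x3, C, 18, Atlas), (2, x3, C, 18, Delta), (4, mkt, F, 7, Atlas), (4, mkt, F, 7, Gamma), (4, mkt, F, 7, Lyra), (4, mkt, F, 7, Nova)}
Natural join on title: {(1, eng, C, 33, Gamma, 25, 30), (1, eng, C, 33, Nova, 6, 39), (1, eng, C, 33, Nova, 8, 37), (2, ops, B, 6, Atlas, 20, 3), (2, x3, C, 18, Atlas, 20, 3), (4, mkt, F, 7, Atlas, 20, 3), (4, mkt, F, 7, Gamma, 25, 30), (4, mkt, F, 7, Nova, 6, 39), (4, mkt, F, 7, Nova, 8, 37)}
Keep only column(s) grade, tid, room: {(B, 3, 20), (C, 3, 20), (C, 30, 25), (C, 37, 8), (C, 39, 6), (F, 3, 20), (F, 30, 25), (F, 37, 8), (F, 39, 6)}
σ[room ≠ 8 AND grade ≠ B]: keep tuples satisfying room ≠ 8 AND grade ≠ B → {(C, 3, 20), (C, 30, 25), (C, 39, 6), (F, 3, 20), (F, 30, 25), (F, 39, 6)}
Keep only column(s) grade, room: {(C, 20), (C, 25), (C, 6), (F, 20), (F, 25), (F, 6)}

{(C, 20), (C, 25), (C, 6), (F, 20), (F, 25), (F, 6)}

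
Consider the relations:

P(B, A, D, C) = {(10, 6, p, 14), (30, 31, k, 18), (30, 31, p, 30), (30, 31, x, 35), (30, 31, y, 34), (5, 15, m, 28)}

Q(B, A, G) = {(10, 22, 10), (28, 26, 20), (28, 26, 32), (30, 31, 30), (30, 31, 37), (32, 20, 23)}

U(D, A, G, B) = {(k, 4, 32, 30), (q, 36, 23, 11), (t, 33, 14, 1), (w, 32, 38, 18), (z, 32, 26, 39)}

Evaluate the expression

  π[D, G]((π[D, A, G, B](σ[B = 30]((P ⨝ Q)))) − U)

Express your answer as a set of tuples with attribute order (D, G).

P ⋈ Q (natural join on B, A): {(30, 31, k, 18, 30), (30, 31, k, 18, 37), (30, 31, p, 30, 30), (30, 31, p, 30, 37), (30, 31, x, 35, 30), (30, 31, x, 35, 37), (30, 31, y, 34, 30), (30, 31, y, 34, 37)}
Apply σ_{B = 30}; surviving tuples: {(30, 31, k, 18, 30), (30, 31, k, 18, 37), (30, 31, p, 30, 30), (30, 31, p, 30, 37), (30, 31, x, 35, 30), (30, 31, x, 35, 37), (30, 31, y, 34, 30), (30, 31, y, 34, 37)}
π[D, A, G, B]: project onto (D, A, G, B) → {(k, 31, 30, 30), (k, 31, 37, 30), (p, 31, 30, 30), (p, 31, 37, 30), (x, 31, 30, 30), (x, 31, 37, 30), (y, 31, 30, 30), (y, 31, 37, 30)}
Set difference of the two operands is {(k, 31, 30, 30), (k, 31, 37, 30), (p, 31, 30, 30), (p, 31, 37, 30), (x, 31, 30, 30), (x, 31, 37, 30), (y, 31, 30, 30), (y, 31, 37, 30)}.
π[D, G]: project onto (D, G) → {(k, 30), (k, 37), (p, 30), (p, 37), (x, 30), (x, 37), (y, 30), (y, 37)}

{(k, 30), (k, 37), (p, 30), (p, 37), (x, 30), (x, 37), (y, 30), (y, 37)}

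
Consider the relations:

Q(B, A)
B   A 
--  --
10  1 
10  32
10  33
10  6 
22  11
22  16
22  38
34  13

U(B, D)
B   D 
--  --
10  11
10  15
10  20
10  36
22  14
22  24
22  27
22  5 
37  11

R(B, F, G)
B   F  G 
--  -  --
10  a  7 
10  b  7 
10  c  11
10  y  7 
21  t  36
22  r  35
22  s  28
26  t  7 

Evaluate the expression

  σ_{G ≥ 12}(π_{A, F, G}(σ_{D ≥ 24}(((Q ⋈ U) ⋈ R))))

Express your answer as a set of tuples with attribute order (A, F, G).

{(11, r, 35), (11, s, 28), (16, r, 35), (16, s, 28), (38, r, 35), (38, s, 28)}

Joining Q and U on B yields {(10, 1, 11), (10, 1, 15), (10, 1, 20), (10, 1, 36), (10, 32, 11), (10, 32, 15), (10, 32, 20), (10, 32, 36), (10, 33, 11), (10, 33, 15), (10, 33, 20), (10, 33, 36), (10, 6, 11), (10, 6, 15), (10, 6, 20), (10, 6, 36), (22, 11, 14), (22, 11, 24), (22, 11, 27), (22, 11, 5), (22, 16, 14), (22, 16, 24), (22, 16, 27), (22, 16, 5), (22, 38, 14), (22, 38, 24), (22, 38, 27), (22, 38, 5)}.
Joining (Q ⋈ U) and R on B yields {(10, 1, 11, a, 7), (10, 1, 11, b, 7), (10, 1, 11, c, 11), (10, 1, 11, y, 7), (10, 1, 15, a, 7), (10, 1, 15, b, 7), (10, 1, 15, c, 11), (10, 1, 15, y, 7), (10, 1, 20, a, 7), (10, 1, 20, b, 7), (10, 1, 20, c, 11), (10, 1, 20, y, 7), (10, 1, 36, a, 7), (10, 1, 36, b, 7), (10, 1, 36, c, 11), (10, 1, 36, y, 7), (10, 32, 11, a, 7), (10, 32, 11, b, 7), (10, 32, 11, c, 11), (10, 32, 11, y, 7), (10, 32, 15, a, 7), (10, 32, 15, b, 7), (10, 32, 15, c, 11), (10, 32, 15, y, 7), (10, 32, 20, a, 7), (10, 32, 20, b, 7), (10, 32, 20, c, 11), (10, 32, 20, y, 7), (10, 32, 36, a, 7), (10, 32, 36, b, 7), (10, 32, 36, c, 11), (10, 32, 36, y, 7), (10, 33, 11, a, 7), (10, 33, 11, b, 7), (10, 33, 11, c, 11), (10, 33, 11, y, 7), (10, 33, 15, a, 7), (10, 33, 15, b, 7), (10, 33, 15, c, 11), (10, 33, 15, y, 7), (10, 33, 20, a, 7), (10, 33, 20, b, 7), (10, 33, 20, c, 11), (10, 33, 20, y, 7), (10, 33, 36, a, 7), (10, 33, 36, b, 7), (10, 33, 36, c, 11), (10, 33, 36, y, 7), (10, 6, 11, a, 7), (10, 6, 11, b, 7), (10, 6, 11, c, 11), (10, 6, 11, y, 7), (10, 6, 15, a, 7), (10, 6, 15, b, 7), (10, 6, 15, c, 11), (10, 6, 15, y, 7), (10, 6, 20, a, 7), (10, 6, 20, b, 7), (10, 6, 20, c, 11), (10, 6, 20, y, 7), (10, 6, 36, a, 7), (10, 6, 36, b, 7), (10, 6, 36, c, 11), (10, 6, 36, y, 7), (22, 11, 14, r, 35), (22, 11, 14, s, 28), (22, 11, 24, r, 35), (22, 11, 24, s, 28), (22, 11, 27, r, 35), (22, 11, 27, s, 28), (22, 11, 5, r, 35), (22, 11, 5, s, 28), (22, 16, 14, r, 35), (22, 16, 14, s, 28), (22, 16, 24, r, 35), (22, 16, 24, s, 28), (22, 16, 27, r, 35), (22, 16, 27, s, 28), (22, 16, 5, r, 35), (22, 16, 5, s, 28), (22, 38, 14, r, 35), (22, 38, 14, s, 28), (22, 38, 24, r, 35), (22, 38, 24, s, 28), (22, 38, 27, r, 35), (22, 38, 27, s, 28), (22, 38, 5, r, 35), (22, 38, 5, s, 28)}.
Filtering on D ≥ 24 leaves {(10, 1, 36, a, 7), (10, 1, 36, b, 7), (10, 1, 36, c, 11), (10, 1, 36, y, 7), (10, 32, 36, a, 7), (10, 32, 36, b, 7), (10, 32, 36, c, 11), (10, 32, 36, y, 7), (10, 33, 36, a, 7), (10, 33, 36, b, 7), (10, 33, 36, c, 11), (10, 33, 36, y, 7), (10, 6, 36, a, 7), (10, 6, 36, b, 7), (10, 6, 36, c, 11), (10, 6, 36, y, 7), (22, 11, 24, r, 35), (22, 11, 24, s, 28), (22, 11, 27, r, 35), (22, 11, 27, s, 28), (22, 16, 24, r, 35), (22, 16, 24, s, 28), (22, 16, 27, r, 35), (22, 16, 27, s, 28), (22, 38, 24, r, 35), (22, 38, 24, s, 28), (22, 38, 27, r, 35), (22, 38, 27, s, 28)}.
Projecting to A, F, G (6 duplicate(s) eliminated): {(1, a, 7), (1, b, 7), (1, c, 11), (1, y, 7), (11, r, 35), (11, s, 28), (16, r, 35), (16, s, 28), (32, a, 7), (32, b, 7), (32, c, 11), (32, y, 7), (33, a, 7), (33, b, 7), (33, c, 11), (33, y, 7), (38, r, 35), (38, s, 28), (6, a, 7), (6, b, 7), (6, c, 11), (6, y, 7)}
Filtering on G ≥ 12 leaves {(11, r, 35), (11, s, 28), (16, r, 35), (16, s, 28), (38, r, 35), (38, s, 28)}.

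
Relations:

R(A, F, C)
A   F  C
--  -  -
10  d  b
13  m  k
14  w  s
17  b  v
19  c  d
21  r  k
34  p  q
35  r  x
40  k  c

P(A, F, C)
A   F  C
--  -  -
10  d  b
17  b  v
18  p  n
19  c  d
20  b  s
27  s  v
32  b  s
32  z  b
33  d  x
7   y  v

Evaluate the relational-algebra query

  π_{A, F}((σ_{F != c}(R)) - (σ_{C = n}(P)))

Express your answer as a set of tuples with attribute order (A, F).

{(10, d), (13, m), (14, w), (17, b), (21, r), (34, p), (35, r), (40, k)}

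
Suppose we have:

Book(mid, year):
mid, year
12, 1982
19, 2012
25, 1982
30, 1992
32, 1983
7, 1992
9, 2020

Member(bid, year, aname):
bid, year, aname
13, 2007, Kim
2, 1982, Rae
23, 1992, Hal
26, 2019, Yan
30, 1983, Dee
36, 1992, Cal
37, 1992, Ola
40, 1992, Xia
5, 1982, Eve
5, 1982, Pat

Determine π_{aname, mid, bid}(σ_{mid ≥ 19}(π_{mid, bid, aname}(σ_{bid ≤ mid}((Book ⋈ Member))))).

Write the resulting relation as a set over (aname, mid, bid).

{(Dee, 32, 30), (Eve, 25, 5), (Hal, 30, 23), (Pat, 25, 5), (Rae, 25, 2)}

Natural join on year: {(12, 1982, 2, Rae), (12, 1982, 5, Eve), (12, 1982, 5, Pat), (25, 1982, 2, Rae), (25, 1982, 5, Eve), (25, 1982, 5, Pat), (30, 1992, 23, Hal), (30, 1992, 36, Cal), (30, 1992, 37, Ola), (30, 1992, 40, Xia), (32, 1983, 30, Dee), (7, 1992, 23, Hal), (7, 1992, 36, Cal), (7, 1992, 37, Ola), (7, 1992, 40, Xia)}
Apply σ_{bid ≤ mid}; surviving tuples: {(12, 1982, 2, Rae), (12, 1982, 5, Eve), (12, 1982, 5, Pat), (25, 1982, 2, Rae), (25, 1982, 5, Eve), (25, 1982, 5, Pat), (30, 1992, 23, Hal), (32, 1983, 30, Dee)}
Keep only column(s) mid, bid, aname: {(12, 2, Rae), (12, 5, Eve), (12, 5, Pat), (25, 2, Rae), (25, 5, Eve), (25, 5, Pat), (30, 23, Hal), (32, 30, Dee)}
Apply σ_{mid ≥ 19}; surviving tuples: {(25, 2, Rae), (25, 5, Eve), (25, 5, Pat), (30, 23, Hal), (32, 30, Dee)}
Keep only column(s) aname, mid, bid: {(Dee, 32, 30), (Eve, 25, 5), (Hal, 30, 23), (Pat, 25, 5), (Rae, 25, 2)}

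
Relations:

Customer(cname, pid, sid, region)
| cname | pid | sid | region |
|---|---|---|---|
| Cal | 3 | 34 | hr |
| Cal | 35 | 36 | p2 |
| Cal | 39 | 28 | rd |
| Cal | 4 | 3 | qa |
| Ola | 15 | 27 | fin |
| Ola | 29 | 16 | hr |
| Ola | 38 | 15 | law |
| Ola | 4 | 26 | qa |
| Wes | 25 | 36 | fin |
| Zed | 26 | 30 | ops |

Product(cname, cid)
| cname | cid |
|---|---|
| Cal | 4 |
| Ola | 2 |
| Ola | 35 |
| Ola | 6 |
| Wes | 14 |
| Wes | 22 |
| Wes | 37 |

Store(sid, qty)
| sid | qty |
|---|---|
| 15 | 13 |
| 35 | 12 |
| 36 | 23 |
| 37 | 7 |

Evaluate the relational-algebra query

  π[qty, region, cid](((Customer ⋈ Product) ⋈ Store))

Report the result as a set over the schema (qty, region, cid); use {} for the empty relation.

{(13, law, 2), (13, law, 35), (13, law, 6), (23, fin, 14), (23, fin, 22), (23, fin, 37), (23, p2, 4)}

Natural join on cname: {(Cal, 3, 34, hr, 4), (Cal, 35, 36, p2, 4), (Cal, 39, 28, rd, 4), (Cal, 4, 3, qa, 4), (Ola, 15, 27, fin, 2), (Ola, 15, 27, fin, 35), (Ola, 15, 27, fin, 6), (Ola, 29, 16, hr, 2), (Ola, 29, 16, hr, 35), (Ola, 29, 16, hr, 6), (Ola, 38, 15, law, 2), (Ola, 38, 15, law, 35), (Ola, 38, 15, law, 6), (Ola, 4, 26, qa, 2), (Ola, 4, 26, qa, 35), (Ola, 4, 26, qa, 6), (Wes, 25, 36, fin, 14), (Wes, 25, 36, fin, 22), (Wes, 25, 36, fin, 37)}
Natural join on sid: {(Cal, 35, 36, p2, 4, 23), (Ola, 38, 15, law, 2, 13), (Ola, 38, 15, law, 35, 13), (Ola, 38, 15, law, 6, 13), (Wes, 25, 36, fin, 14, 23), (Wes, 25, 36, fin, 22, 23), (Wes, 25, 36, fin, 37, 23)}
Keep only column(s) qty, region, cid: {(13, law, 2), (13, law, 35), (13, law, 6), (23, fin, 14), (23, fin, 22), (23, fin, 37), (23, p2, 4)}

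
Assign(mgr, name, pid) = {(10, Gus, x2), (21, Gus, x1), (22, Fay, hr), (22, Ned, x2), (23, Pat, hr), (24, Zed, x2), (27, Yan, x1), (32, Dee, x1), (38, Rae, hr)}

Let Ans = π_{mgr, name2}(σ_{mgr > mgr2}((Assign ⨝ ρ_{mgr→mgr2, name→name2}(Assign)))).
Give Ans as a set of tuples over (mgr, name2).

ρ[mgr→mgr2, name→name2]: schema becomes (mgr2, name2, pid); tuples unchanged.
Joining Assign and ρ_{mgr→mgr2, name→name2}(Assign) on pid yields {(10, Gus, x2, 10, Gus), (10, Gus, x2, 22, Ned), (10, Gus, x2, 24, Zed), (21, Gus, x1, 21, Gus), (21, Gus, x1, 27, Yan), (21, Gus, x1, 32, Dee), (22, Fay, hr, 22, Fay), (22, Fay, hr, 23, Pat), (22, Fay, hr, 38, Rae), (22, Ned, x2, 10, Gus), (22, Ned, x2, 22, Ned), (22, Ned, x2, 24, Zed), (23, Pat, hr, 22, Fay), (23, Pat, hr, 23, Pat), (23, Pat, hr, 38, Rae), (24, Zed, x2, 10, Gus), (24, Zed, x2, 22, Ned), (24, Zed, x2, 24, Zed), (27, Yan, x1, 21, Gus), (27, Yan, x1, 27, Yan), (27, Yan, x1, 32, Dee), (32, Dee, x1, 21, Gus), (32, Dee, x1, 27, Yan), (32, Dee, x1, 32, Dee), (38, Rae, hr, 22, Fay), (38, Rae, hr, 23, Pat), (38, Rae, hr, 38, Rae)}.
Apply σ_{mgr > mgr2}; surviving tuples: {(22, Ned, x2, 10, Gus), (23, Pat, hr, 22, Fay), (24, Zed, x2, 10, Gus), (24, Zed, x2, 22, Ned), (27, Yan, x1, 21, Gus), (32, Dee, x1, 21, Gus), (32, Dee, x1, 27, Yan), (38, Rae, hr, 22, Fay), (38, Rae, hr, 23, Pat)}
π[mgr, name2]: project onto (mgr, name2) → {(22, Gus), (23, Fay), (24, Gus), (24, Ned), (27, Gus), (32, Gus), (32, Yan), (38, Fay), (38, Pat)}

{(22, Gus), (23, Fay), (24, Gus), (24, Ned), (27, Gus), (32, Gus), (32, Yan), (38, Fay), (38, Pat)}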